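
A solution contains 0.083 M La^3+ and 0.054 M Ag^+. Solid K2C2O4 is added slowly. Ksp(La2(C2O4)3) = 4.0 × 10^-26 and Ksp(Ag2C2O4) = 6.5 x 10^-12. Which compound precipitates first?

Precipitation of each salt starts when its ion product equals its Ksp.
For La2(C2O4)3: 4.0 × 10^-26 = (0.083)^2 × [C2O4^2-]^3  ⇒  [C2O4^2-] = 1.8 x 10^-8 M.
For Ag2C2O4: 6.5 x 10^-12 = (0.054)^2 × [C2O4^2-]  ⇒  [C2O4^2-] = 2.2 × 10^-9 M.
The salt with the lower threshold [C2O4^2-] precipitates first: Ag2C2O4.

Ag2C2O4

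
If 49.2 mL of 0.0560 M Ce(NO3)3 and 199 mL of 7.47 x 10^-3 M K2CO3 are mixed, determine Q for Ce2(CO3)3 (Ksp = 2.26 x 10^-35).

Total volume = 49.2 + 199 = 248.2 mL.
[Ce^3+] = 5.60 × 10^-2 × (49.2/248.2) = 1.110 x 10^-2 M
[CO3^2-] = 7.47 x 10^-3 × (199/248.2) = 5.989 x 10^-3 M
Ce2(CO3)3(s) ⇌ 2 Ce^3+ + 3 CO3^2-, so Q = [Ce^3+]^2[CO3^2-]^3
Q = (1.110 x 10^-2)^2(5.989 × 10^-3)^3 = 2.65 × 10^-11
Q > Ksp, so Ce2(CO3)3 will precipitate.

Q ≈ 2.65 × 10^-11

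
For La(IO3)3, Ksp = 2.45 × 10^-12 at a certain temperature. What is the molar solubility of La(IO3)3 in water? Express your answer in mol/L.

La(IO3)3(s) <=> La^3+(aq) + 3 IO3^-(aq)
Ksp = [La^3+][IO3^-]^3
If s mol/L of La(IO3)3 dissolves, [La^3+] = s and [IO3^-] = 3s.
So Ksp = s × (3s)^3 = 27s^4
Solving, s = (2.45 × 10^-12/27)^(1/4) = 5.49 × 10^-4 M

5.49e-4 M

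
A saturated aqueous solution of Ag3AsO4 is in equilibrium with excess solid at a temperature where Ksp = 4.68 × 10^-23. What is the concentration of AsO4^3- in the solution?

1.15e-6 M

Ag3AsO4(s) ⇌ 3 Ag^+ + AsO4^3-
Ksp = [Ag^+]^3[AsO4^3-]
Let s = molar solubility. Then [Ag^+] = 3s and [AsO4^3-] = s.
Substituting: Ksp = (3s)^3s = 27s^4
s = (4.68 × 10^-23 / 27)^(1/4) = 1.147 × 10^-6 M
[AsO4^3-] = s = 1.15 × 10^-6 M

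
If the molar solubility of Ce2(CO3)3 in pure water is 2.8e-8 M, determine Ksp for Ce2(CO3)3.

1.9e-36

Ce2(CO3)3(s) <=> 2 Ce^3+ + 3 CO3^2-
For each mole of Ce2(CO3)3 that dissolves: [Ce^3+] = 2s, [CO3^2-] = 3s.
Ksp = [Ce^3+]^2[CO3^2-]^3
Substituting: Ksp = (2s)^2(3s)^3 = 108s^5
Ksp = 108 × (2.8 x 10^-8)^5 = 1.9 x 10^-36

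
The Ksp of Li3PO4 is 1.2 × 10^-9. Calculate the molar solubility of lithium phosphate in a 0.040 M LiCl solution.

1.9 × 10^-5 M

Li3PO4(s) ⇌ 3 Li^+ + PO4^3-
Ksp = [Li^+]^3[PO4^3-]
Let s be the molar solubility in this solution. [Li^+] = 0.040 + 3s ≈ 0.040, [PO4^3-] = s (since Li^+ from LiCl dominates).
Ksp ≈ (0.040)^3 × s
s = 1.9 × 10^-5 M
Check: 3s = 5.6 × 10^-5 ≪ 0.040, so the approximation is valid.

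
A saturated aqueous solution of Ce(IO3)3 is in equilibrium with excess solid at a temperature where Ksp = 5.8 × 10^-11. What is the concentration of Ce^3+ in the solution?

Ce(IO3)3(s) ⇌ Ce^3+(aq) + 3 IO3^-(aq)
Ksp = [Ce^3+][IO3^-]^3
For each mole of Ce(IO3)3 that dissolves: [Ce^3+] = s, [IO3^-] = 3s.
Ksp = s(3s)^3 = 27s^4
s^4 = 5.8 × 10^-11 / 27, so s = 1.21 x 10^-3 M
[Ce^3+] = s = 1.2 × 10^-3 M

1.2e-3 M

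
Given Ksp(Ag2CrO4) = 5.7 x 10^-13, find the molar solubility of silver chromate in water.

Ag2CrO4(s) ⇌ 2 Ag^+(aq) + CrO4^2-(aq)
Ksp = [Ag^+]^2[CrO4^2-]
If s mol/L of Ag2CrO4 dissolves, [Ag^+] = 2s and [CrO4^2-] = s.
So Ksp = (2s)^2 × s = 4s^3
s = (5.7 x 10^-13 / 4)^(1/3) = 5.2 × 10^-5 M

s = 5.2 x 10^-5 M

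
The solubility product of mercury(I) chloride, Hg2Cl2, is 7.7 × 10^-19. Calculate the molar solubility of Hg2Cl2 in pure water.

s ≈ 5.8 × 10^-7 M

Hg2Cl2(s) <=> Hg2^2+(aq) + 2 Cl^-(aq)
Ksp = [Hg2^2+][Cl^-]^2
For each mole of Hg2Cl2 that dissolves: [Hg2^2+] = s, [Cl^-] = 2s.
Substituting: Ksp = s(2s)^2 = 4s^3
s^3 = 7.7 × 10^-19 / 4, so s = 5.8 × 10^-7 M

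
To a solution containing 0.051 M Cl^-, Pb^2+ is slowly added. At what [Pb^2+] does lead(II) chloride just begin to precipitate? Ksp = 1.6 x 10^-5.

PbCl2(s) <=> Pb^2+ + 2 Cl^-
Ksp = [Pb^2+][Cl^-]^2
Precipitation begins when Q = Ksp. With [Cl^-] = 0.051 M:
1.6 x 10^-5 = (0.051)^2 × [Pb^2+]
[Pb^2+] = (1.6 x 10^-5 / 2.60 x 10^-3) = 6.2 × 10^-3 M

[Pb^2+] ≈ 6.2 x 10^-3 M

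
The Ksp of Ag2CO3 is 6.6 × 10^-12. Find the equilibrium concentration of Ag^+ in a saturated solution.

[Ag^+] ≈ 2.4 x 10^-4 M

Ag2CO3(s) <=> 2 Ag^+ + CO3^2-
Ksp = [Ag^+]^2[CO3^2-]
For each mole of Ag2CO3 that dissolves: [Ag^+] = 2s, [CO3^2-] = s.
Substituting: Ksp = (2s)^2s = 4s^3
Solving, s = (6.6 × 10^-12/4)^(1/3) = 1.18 × 10^-4 M
[Ag^+] = 2s = 2.4 × 10^-4 M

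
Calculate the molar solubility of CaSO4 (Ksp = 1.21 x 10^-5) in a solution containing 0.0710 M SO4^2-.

CaSO4(s) ⇌ Ca^2+(aq) + SO4^2-(aq)
Ksp = [Ca^2+][SO4^2-]
If s mol/L dissolves here, [Ca^2+] = s, [SO4^2-] = 0.0710 + s ≈ 0.0710 (since the SO4^2- already present dominates).
Ksp ≈ s × 0.0710
s = 1.70 × 10^-4 M
Check: s = 1.7 × 10^-4 ≪ 0.0710, so the approximation is valid.

1.70e-4 M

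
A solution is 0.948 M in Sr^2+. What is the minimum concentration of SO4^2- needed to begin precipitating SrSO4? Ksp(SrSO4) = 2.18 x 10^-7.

2.30 × 10^-7 M

SrSO4(s) ⇌ Sr^2+ + SO4^2-
Ksp = [Sr^2+][SO4^2-]
Precipitation begins when Q = Ksp. With [Sr^2+] = 0.948 M:
2.18 x 10^-7 = (0.948) × [SO4^2-]
[SO4^2-] = (2.18 x 10^-7 / 9.48 x 10^-1) = 2.30 × 10^-7 M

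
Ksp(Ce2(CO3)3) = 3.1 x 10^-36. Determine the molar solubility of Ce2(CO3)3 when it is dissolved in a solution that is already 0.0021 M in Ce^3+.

Ce2(CO3)3(s) ⇌ 2 Ce^3+ + 3 CO3^2-
Ksp = [Ce^3+]^2[CO3^2-]^3
If s mol/L dissolves here, [Ce^3+] = 0.0021 + 2s ≈ 0.0021, [CO3^2-] = 3s (since the Ce^3+ already present dominates).
Ksp ≈ (0.0021)^2 × (3s)^3
s = 3.0 × 10^-11 M
Check: 2s = 5.9 × 10^-11 ≪ 0.0021, so the approximation is valid.

s = 3.0 x 10^-11 M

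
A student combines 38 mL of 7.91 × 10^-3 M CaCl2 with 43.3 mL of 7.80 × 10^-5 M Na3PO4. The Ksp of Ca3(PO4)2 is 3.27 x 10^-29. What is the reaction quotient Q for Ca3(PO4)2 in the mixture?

Total volume = 38 + 43.3 = 81.3 mL.
[Ca^2+] = 7.91 x 10^-3 × (38/81.3) = 3.697 × 10^-3 M
[PO4^3-] = 7.80 × 10^-5 × (43.3/81.3) = 4.154 × 10^-5 M
Ca3(PO4)2(s) ⇌ 3 Ca^2+(aq) + 2 PO4^3-(aq), so Q = [Ca^2+]^3[PO4^3-]^2
Q = (3.697 × 10^-3)^3(4.154 x 10^-5)^2 = 8.72 × 10^-17
Q > Ksp, so Ca3(PO4)2 will precipitate.

8.72 x 10^-17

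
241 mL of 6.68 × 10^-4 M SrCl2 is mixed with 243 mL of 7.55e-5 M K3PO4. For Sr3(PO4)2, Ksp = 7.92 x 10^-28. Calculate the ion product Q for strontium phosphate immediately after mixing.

Total volume = 241 + 243 = 484 mL.
[Sr^2+] = 6.68 × 10^-4 × (241/484) = 3.326 x 10^-4 M
[PO4^3-] = 7.55 x 10^-5 × (243/484) = 3.791 × 10^-5 M
Sr3(PO4)2(s) <=> 3 Sr^2+(aq) + 2 PO4^3-(aq), so Q = [Sr^2+]^3[PO4^3-]^2
Q = (3.326 x 10^-4)^3(3.791 × 10^-5)^2 = 5.29 x 10^-20
Q > Ksp, so Sr3(PO4)2 will precipitate.

Q ≈ 5.29e-20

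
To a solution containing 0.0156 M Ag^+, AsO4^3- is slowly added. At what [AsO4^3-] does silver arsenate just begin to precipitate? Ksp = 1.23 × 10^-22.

Ag3AsO4(s) <=> 3 Ag^+ + AsO4^3-
Ksp = [Ag^+]^3[AsO4^3-]
Precipitation begins when Q = Ksp. With [Ag^+] = 0.0156 M:
1.23 × 10^-22 = (0.0156)^3 × [AsO4^3-]
[AsO4^3-] = (1.23 × 10^-22 / 3.796 × 10^-6) = 3.24 x 10^-17 M

[AsO4^3-] ≈ 3.24 × 10^-17 M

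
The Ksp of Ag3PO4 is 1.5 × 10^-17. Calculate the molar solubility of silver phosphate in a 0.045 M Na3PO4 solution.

s ≈ 2.3e-6 M

Ag3PO4(s) ⇌ 3 Ag^+ + PO4^3-
Ksp = [Ag^+]^3[PO4^3-]
Let s = moles of Ag3PO4 that dissolve per litre. [Ag^+] = 3s, [PO4^3-] = 0.045 + s ≈ 0.045 (since PO4^3- from Na3PO4 dominates).
Ksp ≈ (3s)^3 × 0.045
s = 2.3 × 10^-6 M
Check: s = 2.3 × 10^-6 ≪ 0.045, so the approximation is valid.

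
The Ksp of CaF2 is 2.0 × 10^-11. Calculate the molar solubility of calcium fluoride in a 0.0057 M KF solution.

s ≈ 6.2e-7 M

CaF2(s) ⇌ Ca^2+ + 2 F^-
Ksp = [Ca^2+][F^-]^2
Let s = moles of CaF2 that dissolve per litre. [Ca^2+] = s, [F^-] = 0.0057 + 2s ≈ 0.0057 (since F^- from KF dominates).
Ksp ≈ s × (0.0057)^2
s = 6.2 × 10^-7 M
Check: 2s = 1.2 x 10^-6 ≪ 0.0057, so the approximation is valid.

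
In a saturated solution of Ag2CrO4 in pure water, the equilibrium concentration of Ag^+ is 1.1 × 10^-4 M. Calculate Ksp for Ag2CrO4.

Ag2CrO4(s) ⇌ 2 Ag^+ + CrO4^2-
Stoichiometry gives [CrO4^2-] = (1/2)[Ag^+] = 5.50 x 10^-5 M.
Ksp = [Ag^+]^2[CrO4^2-]
Ksp = (1.1 × 10^-4)^2 × 5.50 × 10^-5 = 6.7 × 10^-13

Ksp ≈ 6.7e-13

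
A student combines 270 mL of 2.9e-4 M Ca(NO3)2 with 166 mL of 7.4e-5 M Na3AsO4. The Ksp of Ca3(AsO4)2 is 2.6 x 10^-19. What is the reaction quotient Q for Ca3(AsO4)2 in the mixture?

Q ≈ 4.6 x 10^-21

Total volume = 270 + 166 = 436 mL.
[Ca^2+] = 2.9 × 10^-4 × (270/436) = 1.80 x 10^-4 M
[AsO4^3-] = 7.4 × 10^-5 × (166/436) = 2.82 × 10^-5 M
Ca3(AsO4)2(s) <=> 3 Ca^2+ + 2 AsO4^3-, so Q = [Ca^2+]^3[AsO4^3-]^2
Q = (1.80 × 10^-4)^3(2.82 × 10^-5)^2 = 4.6 × 10^-21
Q < Ksp, so no precipitate of Ca3(AsO4)2 forms.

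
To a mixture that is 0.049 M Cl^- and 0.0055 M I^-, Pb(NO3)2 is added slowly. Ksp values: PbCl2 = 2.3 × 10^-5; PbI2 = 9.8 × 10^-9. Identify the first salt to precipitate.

Each salt begins to precipitate when Q = Ksp, i.e. when [Pb^2+] reaches its threshold.
For PbCl2: 2.3 × 10^-5 = (0.049)^2 × [Pb^2+]  ⇒  [Pb^2+] = 9.6 × 10^-3 M.
For PbI2: 9.8 × 10^-9 = (0.0055)^2 × [Pb^2+]  ⇒  [Pb^2+] = 3.2 x 10^-4 M.
The salt with the lower threshold [Pb^2+] precipitates first: PbI2.

PbI2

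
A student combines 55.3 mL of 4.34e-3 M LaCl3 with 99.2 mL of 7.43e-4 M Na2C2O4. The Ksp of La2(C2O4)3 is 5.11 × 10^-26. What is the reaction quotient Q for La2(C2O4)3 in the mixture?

Q ≈ 2.62 × 10^-16

Total volume = 55.3 + 99.2 = 154.5 mL.
[La^3+] = 4.34 x 10^-3 × (55.3/154.5) = 1.553 x 10^-3 M
[C2O4^2-] = 7.43 × 10^-4 × (99.2/154.5) = 4.771 × 10^-4 M
La2(C2O4)3(s) ⇌ 2 La^3+(aq) + 3 C2O4^2-(aq), so Q = [La^3+]^2[C2O4^2-]^3
Q = (1.553 × 10^-3)^2(4.771 × 10^-4)^3 = 2.62 × 10^-16
Q > Ksp, so La2(C2O4)3 will precipitate.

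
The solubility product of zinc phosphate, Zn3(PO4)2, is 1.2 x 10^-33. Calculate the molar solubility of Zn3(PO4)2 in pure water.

s ≈ 1.0 × 10^-7 M

Zn3(PO4)2(s) ⇌ 3 Zn^2+ + 2 PO4^3-
Ksp = [Zn^2+]^3[PO4^3-]^2
With molar solubility s: [Zn^2+] = 3s, [PO4^3-] = 2s.
Substituting: Ksp = (3s)^3(2s)^2 = 108s^5
s^5 = 1.2 x 10^-33 / 108, so s = 1.0 x 10^-7 M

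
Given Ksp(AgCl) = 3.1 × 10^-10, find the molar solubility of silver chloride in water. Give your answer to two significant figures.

AgCl(s) ⇌ Ag^+(aq) + Cl^-(aq)
Ksp = [Ag^+][Cl^-]
If s mol/L of AgCl dissolves, [Ag^+] = s and [Cl^-] = s.
Ksp = s × s = s^2
s = (3.1 × 10^-10)^(1/2) = 1.8 × 10^-5 M

s ≈ 1.8e-5 M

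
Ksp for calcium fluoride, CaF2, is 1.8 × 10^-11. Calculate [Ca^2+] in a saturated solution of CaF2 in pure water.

[Ca^2+] ≈ 1.7 × 10^-4 M

CaF2(s) ⇌ Ca^2+(aq) + 2 F^-(aq)
Ksp = [Ca^2+][F^-]^2
Let s = molar solubility. Then [Ca^2+] = s and [F^-] = 2s.
So Ksp = s × (2s)^2 = 4s^3
s = (1.8 × 10^-11 / 4)^(1/3) = 1.65 × 10^-4 M
[Ca^2+] = s = 1.7 x 10^-4 M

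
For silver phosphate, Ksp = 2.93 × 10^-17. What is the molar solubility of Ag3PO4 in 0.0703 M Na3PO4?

Ag3PO4(s) <=> 3 Ag^+(aq) + PO4^3-(aq)
Ksp = [Ag^+]^3[PO4^3-]
If s mol/L dissolves here, [Ag^+] = 3s, [PO4^3-] = 0.0703 + s ≈ 0.0703 (common-ion effect: PO4^3- is already 0.0703 M).
Ksp ≈ (3s)^3 × 0.0703
s = 2.49 x 10^-6 M
Check: s = 2.5 × 10^-6 ≪ 0.0703, so the approximation is valid.

2.49 x 10^-6 M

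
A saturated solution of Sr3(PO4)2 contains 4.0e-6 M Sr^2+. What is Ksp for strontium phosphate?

4.6e-28

Sr3(PO4)2(s) <=> 3 Sr^2+(aq) + 2 PO4^3-(aq)
Stoichiometry gives [PO4^3-] = (2/3)[Sr^2+] = 2.67 x 10^-6 M.
Ksp = [Sr^2+]^3[PO4^3-]^2
Ksp = (4.0 × 10^-6)^3 × (2.67 x 10^-6)^2 = 4.6 × 10^-28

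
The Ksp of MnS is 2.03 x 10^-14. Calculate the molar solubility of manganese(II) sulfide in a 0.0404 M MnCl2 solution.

s ≈ 5.02e-13 M

MnS(s) <=> Mn^2+ + S^2-
Ksp = [Mn^2+][S^2-]
Let s be the molar solubility in this solution. [Mn^2+] = 0.0404 + s ≈ 0.0404, [S^2-] = s (since Mn^2+ from MnCl2 dominates).
Ksp ≈ 0.0404 × s
s = 5.02 x 10^-13 M
Check: s = 5.0 x 10^-13 ≪ 0.0404, so the approximation is valid.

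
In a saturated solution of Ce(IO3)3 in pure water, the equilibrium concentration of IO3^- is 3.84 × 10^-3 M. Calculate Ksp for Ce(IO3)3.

Ce(IO3)3(s) ⇌ Ce^3+ + 3 IO3^-
Stoichiometry gives [Ce^3+] = (1/3)[IO3^-] = 1.280 × 10^-3 M.
Ksp = [Ce^3+][IO3^-]^3
Ksp = 1.280 x 10^-3 × (3.84 × 10^-3)^3 = 7.25 × 10^-11

Ksp = 7.25e-11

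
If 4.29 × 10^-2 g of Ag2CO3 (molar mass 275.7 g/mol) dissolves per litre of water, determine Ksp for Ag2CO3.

Molar solubility s = (4.29 × 10^-2 g/L) / (275.7 g/mol) = 1.556 × 10^-4 M.
Ag2CO3(s) ⇌ 2 Ag^+(aq) + CO3^2-(aq)
With molar solubility s: [Ag^+] = 2s, [CO3^2-] = s.
Ksp = [Ag^+]^2[CO3^2-]
So Ksp = (2s)^2 × s = 4s^3
Ksp = 4 × (1.556 x 10^-4)^3 = 1.51 x 10^-11

Ksp ≈ 1.51 x 10^-11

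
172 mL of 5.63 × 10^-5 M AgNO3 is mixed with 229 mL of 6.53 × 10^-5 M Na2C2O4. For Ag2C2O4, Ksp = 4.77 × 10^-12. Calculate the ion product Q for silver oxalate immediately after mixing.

Total volume = 172 + 229 = 401 mL.
[Ag^+] = 5.63 × 10^-5 × (172/401) = 2.415 × 10^-5 M
[C2O4^2-] = 6.53 × 10^-5 × (229/401) = 3.729 x 10^-5 M
Ag2C2O4(s) ⇌ 2 Ag^+ + C2O4^2-, so Q = [Ag^+]^2[C2O4^2-]
Q = (2.415 × 10^-5)^2(3.729 × 10^-5) = 2.17 x 10^-14
Q < Ksp, so no precipitate of Ag2C2O4 forms.

Q ≈ 2.17 × 10^-14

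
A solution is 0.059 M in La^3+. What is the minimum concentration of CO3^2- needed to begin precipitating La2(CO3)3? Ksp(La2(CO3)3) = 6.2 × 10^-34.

La2(CO3)3(s) ⇌ 2 La^3+ + 3 CO3^2-
Ksp = [La^3+]^2[CO3^2-]^3
Precipitation begins when Q = Ksp. With [La^3+] = 0.059 M:
6.2 × 10^-34 = (0.059)^2 × [CO3^2-]^3
[CO3^2-] = (6.2 × 10^-34 / 3.48 × 10^-3)^(1/3) = 5.6 × 10^-11 M

[CO3^2-] = 5.6e-11 M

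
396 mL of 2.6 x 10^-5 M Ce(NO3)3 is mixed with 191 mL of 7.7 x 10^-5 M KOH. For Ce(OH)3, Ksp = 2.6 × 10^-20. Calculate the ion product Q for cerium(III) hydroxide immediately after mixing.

2.8e-19

Total volume = 396 + 191 = 587 mL.
[Ce^3+] = 2.6 x 10^-5 × (396/587) = 1.75 × 10^-5 M
[OH^-] = 7.7 × 10^-5 × (191/587) = 2.51 × 10^-5 M
Ce(OH)3(s) ⇌ Ce^3+(aq) + 3 OH^-(aq), so Q = [Ce^3+][OH^-]^3
Q = (1.75 x 10^-5)(2.51 × 10^-5)^3 = 2.8 x 10^-19
Q > Ksp, so Ce(OH)3 will precipitate.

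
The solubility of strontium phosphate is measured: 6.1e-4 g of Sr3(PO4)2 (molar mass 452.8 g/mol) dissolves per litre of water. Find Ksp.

Molar solubility s = (6.1 x 10^-4 g/L) / (452.8 g/mol) = 1.35 × 10^-6 M.
Sr3(PO4)2(s) <=> 3 Sr^2+(aq) + 2 PO4^3-(aq)
For each mole of Sr3(PO4)2 that dissolves: [Sr^2+] = 3s, [PO4^3-] = 2s.
Ksp = [Sr^2+]^3[PO4^3-]^2
So Ksp = (3s)^3 × (2s)^2 = 108s^5
Ksp = 108 × (1.35 × 10^-6)^5 = 4.8 × 10^-28

Ksp ≈ 4.8 × 10^-28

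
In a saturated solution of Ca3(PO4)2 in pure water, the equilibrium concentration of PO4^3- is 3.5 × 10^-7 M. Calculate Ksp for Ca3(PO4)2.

Ca3(PO4)2(s) ⇌ 3 Ca^2+ + 2 PO4^3-
Stoichiometry gives [Ca^2+] = (3/2)[PO4^3-] = 5.25 × 10^-7 M.
Ksp = [Ca^2+]^3[PO4^3-]^2
Ksp = (5.25 × 10^-7)^3 × (3.5 × 10^-7)^2 = 1.8 x 10^-32

Ksp = 1.8 × 10^-32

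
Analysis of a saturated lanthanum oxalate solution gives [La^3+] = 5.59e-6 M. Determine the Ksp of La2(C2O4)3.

Ksp = 1.84 x 10^-26

La2(C2O4)3(s) <=> 2 La^3+ + 3 C2O4^2-
Stoichiometry gives [C2O4^2-] = (3/2)[La^3+] = 8.385 × 10^-6 M.
Ksp = [La^3+]^2[C2O4^2-]^3
Ksp = (5.59 × 10^-6)^2 × (8.385 x 10^-6)^3 = 1.84 × 10^-26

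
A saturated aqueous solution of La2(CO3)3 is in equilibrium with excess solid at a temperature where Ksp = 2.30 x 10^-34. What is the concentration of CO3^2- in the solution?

2.20 x 10^-7 M

La2(CO3)3(s) <=> 2 La^3+ + 3 CO3^2-
Ksp = [La^3+]^2[CO3^2-]^3
For each mole of La2(CO3)3 that dissolves: [La^3+] = 2s, [CO3^2-] = 3s.
So Ksp = (2s)^2 × (3s)^3 = 108s^5
Solving, s = (2.30 x 10^-34/108)^(1/5) = 7.339 × 10^-8 M
[CO3^2-] = 3s = 2.20 × 10^-7 M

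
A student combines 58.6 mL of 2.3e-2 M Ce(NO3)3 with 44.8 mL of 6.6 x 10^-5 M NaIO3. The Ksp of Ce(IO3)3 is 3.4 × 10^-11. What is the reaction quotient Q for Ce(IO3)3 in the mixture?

Q = 3.0 × 10^-16

Total volume = 58.6 + 44.8 = 103.4 mL.
[Ce^3+] = 2.3 × 10^-2 × (58.6/103.4) = 1.30 x 10^-2 M
[IO3^-] = 6.6 x 10^-5 × (44.8/103.4) = 2.86 × 10^-5 M
Ce(IO3)3(s) <=> Ce^3+ + 3 IO3^-, so Q = [Ce^3+][IO3^-]^3
Q = (1.30 x 10^-2)(2.86 × 10^-5)^3 = 3.0 × 10^-16
Q < Ksp, so no precipitate of Ce(IO3)3 forms.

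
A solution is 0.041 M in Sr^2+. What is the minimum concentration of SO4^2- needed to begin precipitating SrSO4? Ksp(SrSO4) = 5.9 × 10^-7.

1.4e-5 M

SrSO4(s) ⇌ Sr^2+(aq) + SO4^2-(aq)
Ksp = [Sr^2+][SO4^2-]
Precipitation begins when Q = Ksp. With [Sr^2+] = 0.041 M:
5.9 × 10^-7 = (0.041) × [SO4^2-]
[SO4^2-] = (5.9 × 10^-7 / 4.1 × 10^-2) = 1.4 x 10^-5 M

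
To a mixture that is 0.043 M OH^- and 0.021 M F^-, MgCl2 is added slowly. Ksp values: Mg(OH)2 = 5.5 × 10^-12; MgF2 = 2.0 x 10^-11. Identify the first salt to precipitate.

Precipitation of each salt starts when its ion product equals its Ksp.
For Mg(OH)2: 5.5 × 10^-12 = (0.043)^2 × [Mg^2+]  ⇒  [Mg^2+] = 3.0 × 10^-9 M.
For MgF2: 2.0 x 10^-11 = (0.021)^2 × [Mg^2+]  ⇒  [Mg^2+] = 4.5 × 10^-8 M.
The salt with the lower threshold [Mg^2+] precipitates first: Mg(OH)2.

Mg(OH)2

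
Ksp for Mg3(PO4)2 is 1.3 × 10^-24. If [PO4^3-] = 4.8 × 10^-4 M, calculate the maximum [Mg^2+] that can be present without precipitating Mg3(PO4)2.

Mg3(PO4)2(s) <=> 3 Mg^2+ + 2 PO4^3-
Ksp = [Mg^2+]^3[PO4^3-]^2
Precipitation begins when Q = Ksp. With [PO4^3-] = 4.8 × 10^-4 M:
1.3 × 10^-24 = (4.8 × 10^-4)^2 × [Mg^2+]^3
[Mg^2+] = (1.3 × 10^-24 / 2.30 × 10^-7)^(1/3) = 1.8 × 10^-6 M

[Mg^2+] ≈ 1.8e-6 M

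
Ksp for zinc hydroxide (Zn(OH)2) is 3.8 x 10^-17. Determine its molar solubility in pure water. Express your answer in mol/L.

Zn(OH)2(s) ⇌ Zn^2+(aq) + 2 OH^-(aq)
Ksp = [Zn^2+][OH^-]^2
With molar solubility s: [Zn^2+] = s, [OH^-] = 2s.
Substituting: Ksp = s(2s)^2 = 4s^3
s^3 = 3.8 x 10^-17 / 4, so s = 2.1 × 10^-6 M

s = 2.1 × 10^-6 M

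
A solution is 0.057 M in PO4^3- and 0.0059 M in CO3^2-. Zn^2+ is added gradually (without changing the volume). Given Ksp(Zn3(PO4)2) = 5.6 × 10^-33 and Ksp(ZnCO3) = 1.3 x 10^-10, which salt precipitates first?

Each salt begins to precipitate when Q = Ksp, i.e. when [Zn^2+] reaches its threshold.
For Zn3(PO4)2: 5.6 × 10^-33 = (0.057)^2 × [Zn^2+]^3  ⇒  [Zn^2+] = 1.2 × 10^-10 M.
For ZnCO3: 1.3 x 10^-10 = 0.0059 × [Zn^2+]  ⇒  [Zn^2+] = 2.2 × 10^-8 M.
The salt with the lower threshold [Zn^2+] precipitates first: Zn3(PO4)2.

Zn3(PO4)2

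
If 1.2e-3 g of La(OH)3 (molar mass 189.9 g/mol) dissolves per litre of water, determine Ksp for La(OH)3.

Ksp = 4.3e-20

Molar solubility s = (1.2 × 10^-3 g/L) / (189.9 g/mol) = 6.32 x 10^-6 M.
La(OH)3(s) <=> La^3+ + 3 OH^-
For each mole of La(OH)3 that dissolves: [La^3+] = s, [OH^-] = 3s.
Ksp = [La^3+][OH^-]^3
So Ksp = s × (3s)^3 = 27s^4
Ksp = 27 × (6.32 × 10^-6)^4 = 4.3 × 10^-20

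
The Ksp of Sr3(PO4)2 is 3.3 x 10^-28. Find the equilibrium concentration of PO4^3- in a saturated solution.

2.5 × 10^-6 M

Sr3(PO4)2(s) <=> 3 Sr^2+ + 2 PO4^3-
Ksp = [Sr^2+]^3[PO4^3-]^2
With molar solubility s: [Sr^2+] = 3s, [PO4^3-] = 2s.
Substituting: Ksp = (3s)^3(2s)^2 = 108s^5
Solving, s = (3.3 x 10^-28/108)^(1/5) = 1.25 × 10^-6 M
[PO4^3-] = 2s = 2.5 × 10^-6 M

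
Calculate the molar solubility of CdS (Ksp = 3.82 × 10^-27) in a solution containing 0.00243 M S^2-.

s = 1.57 x 10^-24 M

CdS(s) ⇌ Cd^2+(aq) + S^2-(aq)
Ksp = [Cd^2+][S^2-]
Let s = moles of CdS that dissolve per litre. [Cd^2+] = s, [S^2-] = 0.00243 + s ≈ 0.00243 (Ksp is small, so little additional dissolves).
Ksp ≈ s × 0.00243
s = 1.57 × 10^-24 M
Check: s = 1.6 x 10^-24 ≪ 0.00243, so the approximation is valid.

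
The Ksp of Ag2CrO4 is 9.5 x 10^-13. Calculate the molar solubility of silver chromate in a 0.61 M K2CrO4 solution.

Ag2CrO4(s) <=> 2 Ag^+(aq) + CrO4^2-(aq)
Ksp = [Ag^+]^2[CrO4^2-]
If s mol/L dissolves here, [Ag^+] = 2s, [CrO4^2-] = 0.61 + s ≈ 0.61 (since CrO4^2- from K2CrO4 dominates).
Ksp ≈ (2s)^2 × 0.61
s = 6.2 × 10^-7 M
Check: s = 6.2 x 10^-7 ≪ 0.61, so the approximation is valid.

s = 6.2 × 10^-7 M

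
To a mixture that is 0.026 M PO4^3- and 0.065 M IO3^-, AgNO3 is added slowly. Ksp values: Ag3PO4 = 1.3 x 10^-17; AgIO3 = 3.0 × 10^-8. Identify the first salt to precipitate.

AgIO3

Each salt begins to precipitate when Q = Ksp, i.e. when [Ag^+] reaches its threshold.
For Ag3PO4: 1.3 x 10^-17 = 0.026 × [Ag^+]^3  ⇒  [Ag^+] = 7.9 x 10^-6 M.
For AgIO3: 3.0 × 10^-8 = 0.065 × [Ag^+]  ⇒  [Ag^+] = 4.6 × 10^-7 M.
The salt with the lower threshold [Ag^+] precipitates first: AgIO3.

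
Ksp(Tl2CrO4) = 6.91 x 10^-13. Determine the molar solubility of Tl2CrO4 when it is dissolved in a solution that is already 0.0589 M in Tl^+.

Tl2CrO4(s) ⇌ 2 Tl^+ + CrO4^2-
Ksp = [Tl^+]^2[CrO4^2-]
If s mol/L dissolves here, [Tl^+] = 0.0589 + 2s ≈ 0.0589, [CrO4^2-] = s (Ksp is small, so little additional dissolves).
Ksp ≈ (0.0589)^2 × s
s = 1.99 × 10^-10 M
Check: 2s = 4.0 x 10^-10 ≪ 0.0589, so the approximation is valid.

s = 1.99 × 10^-10 M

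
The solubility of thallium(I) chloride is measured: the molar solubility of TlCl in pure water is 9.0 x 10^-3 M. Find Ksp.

Ksp ≈ 8.1 x 10^-5

TlCl(s) ⇌ Tl^+ + Cl^-
Let s = molar solubility. Then [Tl^+] = s and [Cl^-] = s.
Ksp = [Tl^+][Cl^-]
Ksp = s^2
Ksp = (9.0 × 10^-3)^2 = 8.1 x 10^-5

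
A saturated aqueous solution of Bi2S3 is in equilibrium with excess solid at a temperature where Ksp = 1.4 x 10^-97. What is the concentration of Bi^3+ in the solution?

[Bi^3+] = 3.3 x 10^-20 M

Bi2S3(s) <=> 2 Bi^3+(aq) + 3 S^2-(aq)
Ksp = [Bi^3+]^2[S^2-]^3
If s mol/L of Bi2S3 dissolves, [Bi^3+] = 2s and [S^2-] = 3s.
Ksp = (2s)^2(3s)^3 = 108s^5
Solving, s = (1.4 x 10^-97/108)^(1/5) = 1.67 × 10^-20 M
[Bi^3+] = 2s = 3.3 x 10^-20 M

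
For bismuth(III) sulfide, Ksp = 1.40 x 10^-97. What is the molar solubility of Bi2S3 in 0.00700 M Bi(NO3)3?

s = 4.73 × 10^-32 M

Bi2S3(s) ⇌ 2 Bi^3+ + 3 S^2-
Ksp = [Bi^3+]^2[S^2-]^3
Let s be the molar solubility in this solution. [Bi^3+] = 0.00700 + 2s ≈ 0.00700, [S^2-] = 3s (common-ion effect: Bi^3+ is already 0.00700 M).
Ksp ≈ (0.00700)^2 × (3s)^3
s = 4.73 × 10^-32 M
Check: 2s = 9.5 × 10^-32 ≪ 0.00700, so the approximation is valid.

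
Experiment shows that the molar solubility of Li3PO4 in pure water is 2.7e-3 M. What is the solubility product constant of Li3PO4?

1.4e-9

Li3PO4(s) ⇌ 3 Li^+ + PO4^3-
If s mol/L of Li3PO4 dissolves, [Li^+] = 3s and [PO4^3-] = s.
Ksp = [Li^+]^3[PO4^3-]
Substituting: Ksp = (3s)^3s = 27s^4
With s = 2.7 × 10^-3: Ksp = 1.4 × 10^-9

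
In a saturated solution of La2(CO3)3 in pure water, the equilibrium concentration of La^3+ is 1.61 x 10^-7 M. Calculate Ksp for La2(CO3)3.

La2(CO3)3(s) ⇌ 2 La^3+ + 3 CO3^2-
Stoichiometry gives [CO3^2-] = (3/2)[La^3+] = 2.415 × 10^-7 M.
Ksp = [La^3+]^2[CO3^2-]^3
Ksp = (1.61 × 10^-7)^2 × (2.415 x 10^-7)^3 = 3.65 x 10^-34

3.65 x 10^-34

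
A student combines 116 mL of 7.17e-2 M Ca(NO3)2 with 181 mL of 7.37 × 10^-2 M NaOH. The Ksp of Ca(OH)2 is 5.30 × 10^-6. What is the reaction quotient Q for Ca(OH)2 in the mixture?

Total volume = 116 + 181 = 297 mL.
[Ca^2+] = 7.17 × 10^-2 × (116/297) = 2.800 × 10^-2 M
[OH^-] = 7.37 x 10^-2 × (181/297) = 4.491 × 10^-2 M
Ca(OH)2(s) ⇌ Ca^2+(aq) + 2 OH^-(aq), so Q = [Ca^2+][OH^-]^2
Q = (2.800 × 10^-2)(4.491 × 10^-2)^2 = 5.65 × 10^-5
Q > Ksp, so Ca(OH)2 will precipitate.

Q = 5.65 × 10^-5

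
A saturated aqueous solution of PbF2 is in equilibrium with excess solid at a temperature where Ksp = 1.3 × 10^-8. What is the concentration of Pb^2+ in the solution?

[Pb^2+] = 1.5 × 10^-3 M

PbF2(s) ⇌ Pb^2+(aq) + 2 F^-(aq)
Ksp = [Pb^2+][F^-]^2
For each mole of PbF2 that dissolves: [Pb^2+] = s, [F^-] = 2s.
So Ksp = s × (2s)^2 = 4s^3
Solving, s = (1.3 × 10^-8/4)^(1/3) = 1.48 × 10^-3 M
[Pb^2+] = s = 1.5 x 10^-3 M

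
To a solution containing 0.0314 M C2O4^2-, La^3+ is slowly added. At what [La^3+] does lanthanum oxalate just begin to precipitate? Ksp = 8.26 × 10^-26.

La2(C2O4)3(s) <=> 2 La^3+ + 3 C2O4^2-
Ksp = [La^3+]^2[C2O4^2-]^3
Precipitation begins when Q = Ksp. With [C2O4^2-] = 0.0314 M:
8.26 × 10^-26 = (0.0314)^3 × [La^3+]^2
[La^3+] = (8.26 × 10^-26 / 3.096 × 10^-5)^(1/2) = 5.17 × 10^-11 M

[La^3+] = 5.17 × 10^-11 M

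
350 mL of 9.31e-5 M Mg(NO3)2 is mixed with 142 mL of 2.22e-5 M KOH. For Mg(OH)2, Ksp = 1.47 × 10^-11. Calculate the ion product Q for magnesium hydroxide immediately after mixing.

2.72 × 10^-15

Total volume = 350 + 142 = 492 mL.
[Mg^2+] = 9.31 × 10^-5 × (350/492) = 6.623 × 10^-5 M
[OH^-] = 2.22 × 10^-5 × (142/492) = 6.407 x 10^-6 M
Mg(OH)2(s) ⇌ Mg^2+ + 2 OH^-, so Q = [Mg^2+][OH^-]^2
Q = (6.623 × 10^-5)(6.407 × 10^-6)^2 = 2.72 × 10^-15
Q < Ksp, so no precipitate of Mg(OH)2 forms.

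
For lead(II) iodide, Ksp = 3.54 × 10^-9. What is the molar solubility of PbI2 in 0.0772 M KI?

PbI2(s) ⇌ Pb^2+(aq) + 2 I^-(aq)
Ksp = [Pb^2+][I^-]^2
If s mol/L dissolves here, [Pb^2+] = s, [I^-] = 0.0772 + 2s ≈ 0.0772 (common-ion effect: I^- is already 0.0772 M).
Ksp ≈ s × (0.0772)^2
s = 5.94 × 10^-7 M
Check: 2s = 1.2 × 10^-6 ≪ 0.0772, so the approximation is valid.

s ≈ 5.94 × 10^-7 M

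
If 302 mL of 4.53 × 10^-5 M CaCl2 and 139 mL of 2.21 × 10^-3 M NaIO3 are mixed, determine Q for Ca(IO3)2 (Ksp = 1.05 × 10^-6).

Q ≈ 1.51 x 10^-11

Total volume = 302 + 139 = 441 mL.
[Ca^2+] = 4.53 x 10^-5 × (302/441) = 3.102 x 10^-5 M
[IO3^-] = 2.21 x 10^-3 × (139/441) = 6.966 × 10^-4 M
Ca(IO3)2(s) ⇌ Ca^2+ + 2 IO3^-, so Q = [Ca^2+][IO3^-]^2
Q = (3.102 × 10^-5)(6.966 x 10^-4)^2 = 1.51 x 10^-11
Q < Ksp, so no precipitate of Ca(IO3)2 forms.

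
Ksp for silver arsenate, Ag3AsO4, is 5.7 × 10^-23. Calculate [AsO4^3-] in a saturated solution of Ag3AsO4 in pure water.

Ag3AsO4(s) ⇌ 3 Ag^+ + AsO4^3-
Ksp = [Ag^+]^3[AsO4^3-]
If s mol/L of Ag3AsO4 dissolves, [Ag^+] = 3s and [AsO4^3-] = s.
So Ksp = (3s)^3 × s = 27s^4
Solving, s = (5.7 × 10^-23/27)^(1/4) = 1.21 × 10^-6 M
[AsO4^3-] = s = 1.2 x 10^-6 M

[AsO4^3-] ≈ 1.2 x 10^-6 M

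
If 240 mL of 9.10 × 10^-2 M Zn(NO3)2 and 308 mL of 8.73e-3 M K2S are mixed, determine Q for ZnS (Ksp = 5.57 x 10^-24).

Total volume = 240 + 308 = 548 mL.
[Zn^2+] = 9.10 × 10^-2 × (240/548) = 3.985 × 10^-2 M
[S^2-] = 8.73 × 10^-3 × (308/548) = 4.907 × 10^-3 M
ZnS(s) <=> Zn^2+(aq) + S^2-(aq), so Q = [Zn^2+][S^2-]
Q = (3.985 x 10^-2)(4.907 x 10^-3) = 1.96 × 10^-4
Q > Ksp, so ZnS will precipitate.

1.96 × 10^-4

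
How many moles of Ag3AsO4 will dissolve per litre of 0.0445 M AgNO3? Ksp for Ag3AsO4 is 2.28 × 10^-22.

2.59e-18 M

Ag3AsO4(s) ⇌ 3 Ag^+ + AsO4^3-
Ksp = [Ag^+]^3[AsO4^3-]
Let s = moles of Ag3AsO4 that dissolve per litre. [Ag^+] = 0.0445 + 3s ≈ 0.0445, [AsO4^3-] = s (Ksp is small, so little additional dissolves).
Ksp ≈ (0.0445)^3 × s
s = 2.59 × 10^-18 M
Check: 3s = 7.8 × 10^-18 ≪ 0.0445, so the approximation is valid.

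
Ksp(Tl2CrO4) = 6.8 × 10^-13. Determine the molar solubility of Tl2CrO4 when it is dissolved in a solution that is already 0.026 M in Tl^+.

s = 1.0e-9 M

Tl2CrO4(s) ⇌ 2 Tl^+(aq) + CrO4^2-(aq)
Ksp = [Tl^+]^2[CrO4^2-]
Let s = moles of Tl2CrO4 that dissolve per litre. [Tl^+] = 0.026 + 2s ≈ 0.026, [CrO4^2-] = s (common-ion effect: Tl^+ is already 0.026 M).
Ksp ≈ (0.026)^2 × s
s = 1.0 x 10^-9 M
Check: 2s = 2.0 x 10^-9 ≪ 0.026, so the approximation is valid.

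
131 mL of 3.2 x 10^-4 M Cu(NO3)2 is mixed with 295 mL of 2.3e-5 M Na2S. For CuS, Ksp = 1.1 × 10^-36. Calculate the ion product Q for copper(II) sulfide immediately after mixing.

Q = 1.6 × 10^-9

Total volume = 131 + 295 = 426 mL.
[Cu^2+] = 3.2 × 10^-4 × (131/426) = 9.84 × 10^-5 M
[S^2-] = 2.3 × 10^-5 × (295/426) = 1.59 x 10^-5 M
CuS(s) ⇌ Cu^2+(aq) + S^2-(aq), so Q = [Cu^2+][S^2-]
Q = (9.84 × 10^-5)(1.59 x 10^-5) = 1.6 × 10^-9
Q > Ksp, so CuS will precipitate.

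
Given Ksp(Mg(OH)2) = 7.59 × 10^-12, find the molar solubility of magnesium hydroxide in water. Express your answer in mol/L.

Mg(OH)2(s) ⇌ Mg^2+ + 2 OH^-
Ksp = [Mg^2+][OH^-]^2
If s mol/L of Mg(OH)2 dissolves, [Mg^2+] = s and [OH^-] = 2s.
Ksp = s(2s)^2 = 4s^3
s^3 = 7.59 × 10^-12 / 4, so s = 1.24 × 10^-4 M

s ≈ 1.24 × 10^-4 M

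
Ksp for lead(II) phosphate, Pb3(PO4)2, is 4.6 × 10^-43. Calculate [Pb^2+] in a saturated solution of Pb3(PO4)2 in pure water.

Pb3(PO4)2(s) <=> 3 Pb^2+ + 2 PO4^3-
Ksp = [Pb^2+]^3[PO4^3-]^2
If s mol/L of Pb3(PO4)2 dissolves, [Pb^2+] = 3s and [PO4^3-] = 2s.
Substituting: Ksp = (3s)^3(2s)^2 = 108s^5
s^5 = 4.6 × 10^-43 / 108, so s = 1.34 × 10^-9 M
[Pb^2+] = 3s = 4.0 × 10^-9 M

4.0 × 10^-9 M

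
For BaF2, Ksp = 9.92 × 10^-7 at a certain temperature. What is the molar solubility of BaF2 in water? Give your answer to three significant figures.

BaF2(s) <=> Ba^2+(aq) + 2 F^-(aq)
Ksp = [Ba^2+][F^-]^2
For each mole of BaF2 that dissolves: [Ba^2+] = s, [F^-] = 2s.
So Ksp = s × (2s)^2 = 4s^3
s = (9.92 × 10^-7 / 4)^(1/3) = 6.28 x 10^-3 M

6.28 × 10^-3 M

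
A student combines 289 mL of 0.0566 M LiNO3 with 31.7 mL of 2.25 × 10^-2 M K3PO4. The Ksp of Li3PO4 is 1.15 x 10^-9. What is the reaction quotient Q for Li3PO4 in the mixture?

Total volume = 289 + 31.7 = 320.7 mL.
[Li^+] = 5.66 x 10^-2 × (289/320.7) = 5.101 x 10^-2 M
[PO4^3-] = 2.25 × 10^-2 × (31.7/320.7) = 2.224 × 10^-3 M
Li3PO4(s) ⇌ 3 Li^+(aq) + PO4^3-(aq), so Q = [Li^+]^3[PO4^3-]
Q = (5.101 × 10^-2)^3(2.224 × 10^-3) = 2.95 × 10^-7
Q > Ksp, so Li3PO4 will precipitate.

2.95e-7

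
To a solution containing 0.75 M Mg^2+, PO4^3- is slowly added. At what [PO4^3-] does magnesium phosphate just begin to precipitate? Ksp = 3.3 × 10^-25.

Mg3(PO4)2(s) ⇌ 3 Mg^2+ + 2 PO4^3-
Ksp = [Mg^2+]^3[PO4^3-]^2
Precipitation begins when Q = Ksp. With [Mg^2+] = 0.75 M:
3.3 × 10^-25 = (0.75)^3 × [PO4^3-]^2
[PO4^3-] = (3.3 × 10^-25 / 4.22 × 10^-1)^(1/2) = 8.8 × 10^-13 M

[PO4^3-] = 8.8e-13 M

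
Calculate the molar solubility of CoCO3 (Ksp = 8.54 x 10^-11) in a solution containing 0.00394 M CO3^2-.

CoCO3(s) <=> Co^2+(aq) + CO3^2-(aq)
Ksp = [Co^2+][CO3^2-]
Let s be the molar solubility in this solution. [Co^2+] = s, [CO3^2-] = 0.00394 + s ≈ 0.00394 (Ksp is small, so little additional dissolves).
Ksp ≈ s × 0.00394
s = 2.17 × 10^-8 M
Check: s = 2.2 × 10^-8 ≪ 0.00394, so the approximation is valid.

2.17 × 10^-8 M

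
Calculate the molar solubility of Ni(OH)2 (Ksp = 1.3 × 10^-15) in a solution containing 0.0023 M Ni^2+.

Ni(OH)2(s) ⇌ Ni^2+ + 2 OH^-
Ksp = [Ni^2+][OH^-]^2
If s mol/L dissolves here, [Ni^2+] = 0.0023 + s ≈ 0.0023, [OH^-] = 2s (Ksp is small, so little additional dissolves).
Ksp ≈ 0.0023 × (2s)^2
s = 3.8 x 10^-7 M
Check: s = 3.8 × 10^-7 ≪ 0.0023, so the approximation is valid.

s = 3.8 × 10^-7 M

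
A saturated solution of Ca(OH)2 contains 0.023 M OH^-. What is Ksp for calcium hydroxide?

Ca(OH)2(s) <=> Ca^2+(aq) + 2 OH^-(aq)
Stoichiometry gives [Ca^2+] = (1/2)[OH^-] = 1.15 × 10^-2 M.
Ksp = [Ca^2+][OH^-]^2
Ksp = 1.15 × 10^-2 × (2.3 x 10^-2)^2 = 6.1 × 10^-6

Ksp = 6.1 x 10^-6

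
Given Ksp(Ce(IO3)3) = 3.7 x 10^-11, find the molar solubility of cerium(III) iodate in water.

s ≈ 1.1e-3 M

Ce(IO3)3(s) <=> Ce^3+(aq) + 3 IO3^-(aq)
Ksp = [Ce^3+][IO3^-]^3
For each mole of Ce(IO3)3 that dissolves: [Ce^3+] = s, [IO3^-] = 3s.
Substituting: Ksp = s(3s)^3 = 27s^4
s = (3.7 x 10^-11 / 27)^(1/4) = 1.1 × 10^-3 M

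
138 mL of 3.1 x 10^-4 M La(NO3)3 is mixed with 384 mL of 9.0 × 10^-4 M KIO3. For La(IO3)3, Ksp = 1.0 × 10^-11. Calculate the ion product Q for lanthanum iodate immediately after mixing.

Total volume = 138 + 384 = 522 mL.
[La^3+] = 3.1 x 10^-4 × (138/522) = 8.20 × 10^-5 M
[IO3^-] = 9.0 × 10^-4 × (384/522) = 6.62 x 10^-4 M
La(IO3)3(s) ⇌ La^3+(aq) + 3 IO3^-(aq), so Q = [La^3+][IO3^-]^3
Q = (8.20 x 10^-5)(6.62 × 10^-4)^3 = 2.4 x 10^-14
Q < Ksp, so no precipitate of La(IO3)3 forms.

Q = 2.4 x 10^-14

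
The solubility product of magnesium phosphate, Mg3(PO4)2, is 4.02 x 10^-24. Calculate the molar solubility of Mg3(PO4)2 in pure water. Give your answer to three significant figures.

Mg3(PO4)2(s) ⇌ 3 Mg^2+(aq) + 2 PO4^3-(aq)
Ksp = [Mg^2+]^3[PO4^3-]^2
Let s = molar solubility. Then [Mg^2+] = 3s and [PO4^3-] = 2s.
Substituting: Ksp = (3s)^3(2s)^2 = 108s^5
s^5 = 4.02 x 10^-24 / 108, so s = 8.21 × 10^-6 M

s = 8.21 × 10^-6 M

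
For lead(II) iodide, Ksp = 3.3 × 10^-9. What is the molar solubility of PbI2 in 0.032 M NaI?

s = 3.2 × 10^-6 M

PbI2(s) ⇌ Pb^2+(aq) + 2 I^-(aq)
Ksp = [Pb^2+][I^-]^2
Let s be the molar solubility in this solution. [Pb^2+] = s, [I^-] = 0.032 + 2s ≈ 0.032 (since I^- from NaI dominates).
Ksp ≈ s × (0.032)^2
s = 3.2 × 10^-6 M
Check: 2s = 6.4 × 10^-6 ≪ 0.032, so the approximation is valid.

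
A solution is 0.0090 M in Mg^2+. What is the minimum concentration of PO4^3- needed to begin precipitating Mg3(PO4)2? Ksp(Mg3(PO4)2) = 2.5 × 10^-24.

Mg3(PO4)2(s) ⇌ 3 Mg^2+ + 2 PO4^3-
Ksp = [Mg^2+]^3[PO4^3-]^2
Precipitation begins when Q = Ksp. With [Mg^2+] = 0.0090 M:
2.5 × 10^-24 = (0.0090)^3 × [PO4^3-]^2
[PO4^3-] = (2.5 × 10^-24 / 7.29 × 10^-7)^(1/2) = 1.9 x 10^-9 M

[PO4^3-] ≈ 1.9e-9 M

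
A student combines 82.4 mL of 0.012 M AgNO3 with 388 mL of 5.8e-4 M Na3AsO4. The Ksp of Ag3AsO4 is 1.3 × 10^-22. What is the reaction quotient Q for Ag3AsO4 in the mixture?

Total volume = 82.4 + 388 = 470.4 mL.
[Ag^+] = 1.2 × 10^-2 × (82.4/470.4) = 2.10 × 10^-3 M
[AsO4^3-] = 5.8 × 10^-4 × (388/470.4) = 4.78 × 10^-4 M
Ag3AsO4(s) ⇌ 3 Ag^+(aq) + AsO4^3-(aq), so Q = [Ag^+]^3[AsO4^3-]
Q = (2.10 x 10^-3)^3(4.78 × 10^-4) = 4.4 x 10^-12
Q > Ksp, so Ag3AsO4 will precipitate.

Q ≈ 4.4 × 10^-12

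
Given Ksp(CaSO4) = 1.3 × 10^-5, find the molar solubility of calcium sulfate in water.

s ≈ 3.6 × 10^-3 M

CaSO4(s) ⇌ Ca^2+ + SO4^2-
Ksp = [Ca^2+][SO4^2-]
For each mole of CaSO4 that dissolves: [Ca^2+] = s, [SO4^2-] = s.
Ksp = s × s = s^2
s = (1.3 × 10^-5)^(1/2) = 3.6 × 10^-3 M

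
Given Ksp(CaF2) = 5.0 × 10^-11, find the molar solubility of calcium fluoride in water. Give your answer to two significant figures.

s ≈ 2.3 × 10^-4 M

CaF2(s) ⇌ Ca^2+ + 2 F^-
Ksp = [Ca^2+][F^-]^2
Let s = molar solubility. Then [Ca^2+] = s and [F^-] = 2s.
Ksp = s(2s)^2 = 4s^3
s = (5.0 × 10^-11 / 4)^(1/3) = 2.3 × 10^-4 M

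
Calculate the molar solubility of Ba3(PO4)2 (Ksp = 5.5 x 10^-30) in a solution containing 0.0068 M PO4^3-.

Ba3(PO4)2(s) ⇌ 3 Ba^2+(aq) + 2 PO4^3-(aq)
Ksp = [Ba^2+]^3[PO4^3-]^2
Let s = moles of Ba3(PO4)2 that dissolve per litre. [Ba^2+] = 3s, [PO4^3-] = 0.0068 + 2s ≈ 0.0068 (Ksp is small, so little additional dissolves).
Ksp ≈ (3s)^3 × (0.0068)^2
s = 1.6 × 10^-9 M
Check: 2s = 3.3 × 10^-9 ≪ 0.0068, so the approximation is valid.

s ≈ 1.6 x 10^-9 M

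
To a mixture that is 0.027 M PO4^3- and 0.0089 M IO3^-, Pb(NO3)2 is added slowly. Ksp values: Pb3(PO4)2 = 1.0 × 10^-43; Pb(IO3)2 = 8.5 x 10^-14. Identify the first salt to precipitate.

Each salt begins to precipitate when Q = Ksp, i.e. when [Pb^2+] reaches its threshold.
For Pb3(PO4)2: 1.0 × 10^-43 = (0.027)^2 × [Pb^2+]^3  ⇒  [Pb^2+] = 5.2 × 10^-14 M.
For Pb(IO3)2: 8.5 x 10^-14 = (0.0089)^2 × [Pb^2+]  ⇒  [Pb^2+] = 1.1 × 10^-9 M.
The salt with the lower threshold [Pb^2+] precipitates first: Pb3(PO4)2.

Pb3(PO4)2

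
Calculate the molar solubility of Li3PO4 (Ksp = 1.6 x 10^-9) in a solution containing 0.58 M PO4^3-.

s ≈ 4.7 × 10^-4 M

Li3PO4(s) ⇌ 3 Li^+ + PO4^3-
Ksp = [Li^+]^3[PO4^3-]
If s mol/L dissolves here, [Li^+] = 3s, [PO4^3-] = 0.58 + s ≈ 0.58 (since the PO4^3- already present dominates).
Ksp ≈ (3s)^3 × 0.58
s = 4.7 x 10^-4 M
Check: s = 4.7 × 10^-4 ≪ 0.58, so the approximation is valid.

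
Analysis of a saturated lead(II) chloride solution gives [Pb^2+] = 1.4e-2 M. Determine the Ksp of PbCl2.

PbCl2(s) <=> Pb^2+ + 2 Cl^-
Stoichiometry gives [Cl^-] = (2/1)[Pb^2+] = 2.80 × 10^-2 M.
Ksp = [Pb^2+][Cl^-]^2
Ksp = 1.4 × 10^-2 × (2.80 × 10^-2)^2 = 1.1 × 10^-5

Ksp = 1.1e-5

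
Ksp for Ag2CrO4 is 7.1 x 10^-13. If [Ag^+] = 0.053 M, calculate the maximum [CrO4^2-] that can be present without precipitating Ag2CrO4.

Ag2CrO4(s) <=> 2 Ag^+ + CrO4^2-
Ksp = [Ag^+]^2[CrO4^2-]
Precipitation begins when Q = Ksp. With [Ag^+] = 0.053 M:
7.1 x 10^-13 = (0.053)^2 × [CrO4^2-]
[CrO4^2-] = (7.1 x 10^-13 / 2.81 × 10^-3) = 2.5 × 10^-10 M

[CrO4^2-] ≈ 2.5 x 10^-10 M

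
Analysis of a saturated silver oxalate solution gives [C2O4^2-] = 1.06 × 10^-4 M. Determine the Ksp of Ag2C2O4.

Ag2C2O4(s) <=> 2 Ag^+(aq) + C2O4^2-(aq)
Stoichiometry gives [Ag^+] = (2/1)[C2O4^2-] = 2.120 x 10^-4 M.
Ksp = [Ag^+]^2[C2O4^2-]
Ksp = (2.120 x 10^-4)^2 × 1.06 × 10^-4 = 4.76 × 10^-12

Ksp ≈ 4.76 × 10^-12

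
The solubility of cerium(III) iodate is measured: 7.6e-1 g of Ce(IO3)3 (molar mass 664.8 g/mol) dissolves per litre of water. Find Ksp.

Molar solubility s = (7.6 × 10^-1 g/L) / (664.8 g/mol) = 1.14 × 10^-3 M.
Ce(IO3)3(s) ⇌ Ce^3+ + 3 IO3^-
With molar solubility s: [Ce^3+] = s, [IO3^-] = 3s.
Ksp = [Ce^3+][IO3^-]^3
Ksp = s(3s)^3 = 27s^4
With s = 1.14 × 10^-3: Ksp = 4.6 × 10^-11

4.6e-11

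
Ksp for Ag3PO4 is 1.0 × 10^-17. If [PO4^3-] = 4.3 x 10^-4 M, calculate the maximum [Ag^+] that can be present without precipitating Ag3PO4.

Ag3PO4(s) <=> 3 Ag^+(aq) + PO4^3-(aq)
Ksp = [Ag^+]^3[PO4^3-]
Precipitation begins when Q = Ksp. With [PO4^3-] = 4.3 x 10^-4 M:
1.0 × 10^-17 = (4.3 x 10^-4) × [Ag^+]^3
[Ag^+] = (1.0 × 10^-17 / 4.3 x 10^-4)^(1/3) = 2.9 × 10^-5 M

[Ag^+] = 2.9e-5 M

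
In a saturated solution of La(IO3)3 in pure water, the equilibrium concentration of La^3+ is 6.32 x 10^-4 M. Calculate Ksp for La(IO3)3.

Ksp ≈ 4.31e-12

La(IO3)3(s) ⇌ La^3+(aq) + 3 IO3^-(aq)
Stoichiometry gives [IO3^-] = (3/1)[La^3+] = 1.896 x 10^-3 M.
Ksp = [La^3+][IO3^-]^3
Ksp = 6.32 x 10^-4 × (1.896 × 10^-3)^3 = 4.31 × 10^-12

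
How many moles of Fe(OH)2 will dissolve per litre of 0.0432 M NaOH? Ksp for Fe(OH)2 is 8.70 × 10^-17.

Fe(OH)2(s) <=> Fe^2+(aq) + 2 OH^-(aq)
Ksp = [Fe^2+][OH^-]^2
Let s be the molar solubility in this solution. [Fe^2+] = s, [OH^-] = 0.0432 + 2s ≈ 0.0432 (since OH^- from NaOH dominates).
Ksp ≈ s × (0.0432)^2
s = 4.66 × 10^-14 M
Check: 2s = 9.3 × 10^-14 ≪ 0.0432, so the approximation is valid.

s = 4.66 × 10^-14 M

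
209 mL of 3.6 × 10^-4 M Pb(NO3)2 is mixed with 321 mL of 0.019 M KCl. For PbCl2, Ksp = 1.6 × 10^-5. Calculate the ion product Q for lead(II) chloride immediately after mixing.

Total volume = 209 + 321 = 530 mL.
[Pb^2+] = 3.6 x 10^-4 × (209/530) = 1.42 × 10^-4 M
[Cl^-] = 1.9 × 10^-2 × (321/530) = 1.15 × 10^-2 M
PbCl2(s) <=> Pb^2+ + 2 Cl^-, so Q = [Pb^2+][Cl^-]^2
Q = (1.42 x 10^-4)(1.15 × 10^-2)^2 = 1.9 × 10^-8
Q < Ksp, so no precipitate of PbCl2 forms.

Q = 1.9e-8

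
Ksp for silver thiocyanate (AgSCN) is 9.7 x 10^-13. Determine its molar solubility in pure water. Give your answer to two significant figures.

9.8 x 10^-7 M

AgSCN(s) ⇌ Ag^+ + SCN^-
Ksp = [Ag^+][SCN^-]
With molar solubility s: [Ag^+] = s, [SCN^-] = s.
Ksp = (s)(s) = s^2
s = √(9.7 x 10^-13) = 9.8 x 10^-7 M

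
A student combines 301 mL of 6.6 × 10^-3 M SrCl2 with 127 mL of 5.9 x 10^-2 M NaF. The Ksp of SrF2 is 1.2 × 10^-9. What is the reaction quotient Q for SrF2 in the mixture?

Total volume = 301 + 127 = 428 mL.
[Sr^2+] = 6.6 x 10^-3 × (301/428) = 4.64 × 10^-3 M
[F^-] = 5.9 × 10^-2 × (127/428) = 1.75 × 10^-2 M
SrF2(s) <=> Sr^2+(aq) + 2 F^-(aq), so Q = [Sr^2+][F^-]^2
Q = (4.64 × 10^-3)(1.75 × 10^-2)^2 = 1.4 × 10^-6
Q > Ksp, so SrF2 will precipitate.

1.4 × 10^-6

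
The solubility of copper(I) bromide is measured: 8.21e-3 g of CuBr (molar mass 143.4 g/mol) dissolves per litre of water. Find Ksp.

Molar solubility s = (8.21 x 10^-3 g/L) / (143.4 g/mol) = 5.725 × 10^-5 M.
CuBr(s) ⇌ Cu^+(aq) + Br^-(aq)
With molar solubility s: [Cu^+] = s, [Br^-] = s.
Ksp = [Cu^+][Br^-]
Ksp = s × s = s^2
With s = 5.725 × 10^-5: Ksp = 3.28 x 10^-9

3.28 × 10^-9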